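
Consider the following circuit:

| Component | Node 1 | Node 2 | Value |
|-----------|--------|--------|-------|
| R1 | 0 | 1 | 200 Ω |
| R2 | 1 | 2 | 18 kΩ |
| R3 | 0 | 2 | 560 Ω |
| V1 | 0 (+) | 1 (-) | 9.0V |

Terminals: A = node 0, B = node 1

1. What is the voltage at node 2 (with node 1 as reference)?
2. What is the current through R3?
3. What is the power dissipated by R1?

Nodal analysis, taking node 1 as the 0 V reference.
Source V1 fixes V_0 = 9 V.
KCL at each unknown node (sum of currents leaving = 0; resistances in Ω):
  Node 2: (V_2 - 0)/18000 + (V_2 - 9)/560 = 0
Collecting terms: 0.001841 × V_2 = 0.01607  =>  V_2 = 8.728 V
Part 1:
  Read off the nodal solution: V_2 = 8.728 V
Part 2:
  I_R3 = (V_0 - V_2)/R3 = (9 - 8.728)/560 = 0.0004849 A
  Magnitude: I_R3 = 0.0004849 A
Part 3:
  I_R1 = (V_0 - V_1)/R1 = (9 - 0)/200 = 0.045 A
  P_R1 = I_R1² × R1 = (0.045)² × 200 = 0.405 W

Final answers:
1. V_2 = 8.728 V
2. I_R3 = 0.0004849 A
3. P_R1 = 0.405 W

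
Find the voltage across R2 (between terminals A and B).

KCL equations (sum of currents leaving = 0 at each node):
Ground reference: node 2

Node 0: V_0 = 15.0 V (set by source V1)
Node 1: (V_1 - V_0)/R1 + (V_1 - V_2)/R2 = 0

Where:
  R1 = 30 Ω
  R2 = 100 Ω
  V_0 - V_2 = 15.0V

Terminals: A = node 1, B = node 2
R1 and R2 are in series across V1 (node 0 → node 1 → node 2), and the output A–B is taken across R2, so this is a voltage divider.
Series current: I = V1/(R1 + R2) = 15/(30 + 100) = 15/130 = 0.1154 A
V_R2 = I × R2 = V1 × R2/(R1 + R2) = 15 × 100/130 = 11.54 V

Final answer: 11.54 V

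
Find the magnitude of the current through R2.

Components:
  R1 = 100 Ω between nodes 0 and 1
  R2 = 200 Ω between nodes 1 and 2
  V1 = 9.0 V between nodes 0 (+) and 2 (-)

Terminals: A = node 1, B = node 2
Nodal analysis, taking node 2 as the 0 V reference.
Source V1 fixes V_0 = 9 V.
KCL at each unknown node (sum of currents leaving = 0; resistances in Ω):
  Node 1: (V_1 - 9)/100 + (V_1 - 0)/200 = 0
Collecting terms: 0.015 × V_1 = 0.09  =>  V_1 = 6 V
I_R2 = (V_1 - V_2)/R2 = (6 - 0)/200 = 0.03 A
|I_R2| = 0.03 A

Final answer: |I_R2| = 0.03 A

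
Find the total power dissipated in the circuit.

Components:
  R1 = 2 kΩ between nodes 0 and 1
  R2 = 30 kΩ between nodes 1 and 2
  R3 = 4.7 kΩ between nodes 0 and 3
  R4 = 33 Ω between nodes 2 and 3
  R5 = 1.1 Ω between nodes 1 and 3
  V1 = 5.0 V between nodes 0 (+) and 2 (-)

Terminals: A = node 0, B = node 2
Nodal analysis, taking node 2 as the 0 V reference.
Source V1 fixes V_0 = 5 V.
KCL at each unknown node (sum of currents leaving = 0; resistances in Ω):
  Node 1: (V_1 - 5)/2000 + (V_1 - 0)/30000 + (V_1 - V_3)/1.1 = 0
  Node 3: (V_3 - 5)/4700 + (V_3 - 0)/33 + (V_3 - V_1)/1.1 = 0
Collecting terms (coefficients in siemens):
  0.9096·V_1 - 0.9091·V_3 = 0.0025
  0.9396·V_3 - 0.9091·V_1 = 0.001064
Determinant D = (0.9096)(0.9396) - (-0.9091)(-0.9091) = 0.02824
V_1 = [(0.0025)(0.9396) - (-0.9091)(0.001064)]/D = 0.1174 V
V_3 = [(0.9096)(0.001064) - (0.0025)(-0.9091)]/D = 0.1147 V
Power in each resistor, P = (ΔV)²/R:
  P_R1 = (5 - 0.1174)²/2000 = 0.01192 W
  P_R2 = (0.1174 - 0)²/30000 = 0.0000004595 W
  P_R3 = (5 - 0.1147)²/4700 = 0.005078 W
  P_R4 = (0 - 0.1147)²/33 = 0.0003989 W
  P_R5 = (0.1174 - 0.1147)²/1.1 = 0.000006535 W
P_total = P_R1 + P_R2 + P_R3 + P_R4 + P_R5 = 0.0174 W

Final answer: 0.0174 W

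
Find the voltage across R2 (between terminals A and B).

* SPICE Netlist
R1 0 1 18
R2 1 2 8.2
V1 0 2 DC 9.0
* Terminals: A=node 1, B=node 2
R1 and R2 are in series across V1 (node 0 → node 1 → node 2), and the output A–B is taken across R2, so this is a voltage divider.
Series current: I = V1/(R1 + R2) = 9/(18 + 8.2) = 9/26.2 = 0.3435 A
V_R2 = I × R2 = V1 × R2/(R1 + R2) = 9 × 8.2/26.2 = 2.817 V

Final answer: 2.817 V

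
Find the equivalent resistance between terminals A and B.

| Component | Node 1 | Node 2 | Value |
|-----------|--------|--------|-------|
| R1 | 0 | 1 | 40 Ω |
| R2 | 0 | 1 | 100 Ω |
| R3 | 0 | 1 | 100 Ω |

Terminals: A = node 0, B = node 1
Reduce the network between node 0 (A) and node 1 (B) by series/parallel combination:
  Rp1 = R1 ‖ R2 ‖ R3 (parallel, all between nodes 0 and 1) = 1/(1/40 + 1/100 + 1/100) = 22.22 Ω
R_eq = 22.22 Ω

Final answer: 22.22 Ω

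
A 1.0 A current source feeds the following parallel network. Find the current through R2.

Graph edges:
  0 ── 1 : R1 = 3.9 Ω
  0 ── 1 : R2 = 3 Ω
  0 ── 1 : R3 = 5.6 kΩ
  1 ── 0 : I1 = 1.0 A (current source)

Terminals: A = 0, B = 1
All resistors sit directly between nodes 0 and 1, so they are in parallel and share one voltage V; the full source current 1 A splits among them.
1/R_par = 1/3.9 + 1/3 + 1/5600 = 0.5899 S  =>  R_par = 1.695 Ω
V = I × R_par = 1 × 1.695 = 1.695 V
I_R2 = V/R2 = 1.695/3 = 0.565 A

Final answer: 0.565 A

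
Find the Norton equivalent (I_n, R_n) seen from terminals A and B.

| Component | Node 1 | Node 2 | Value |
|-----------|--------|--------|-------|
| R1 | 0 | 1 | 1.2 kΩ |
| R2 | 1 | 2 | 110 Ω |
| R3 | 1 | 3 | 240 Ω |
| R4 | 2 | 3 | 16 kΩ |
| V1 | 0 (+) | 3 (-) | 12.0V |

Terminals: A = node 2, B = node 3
Find the Thévenin equivalent first; then I_n = V_th/R_th and R_n = R_th.
Step 1 — V_th is the open-circuit voltage V_A - V_B (nothing connected across the terminals).
Nodal analysis, taking node 3 as the 0 V reference.
Source V1 fixes V_0 = 12 V.
KCL at each unknown node (sum of currents leaving = 0; resistances in Ω):
  Node 1: (V_1 - 12)/1200 + (V_1 - V_2)/110 + (V_1 - 0)/240 = 0
  Node 2: (V_2 - V_1)/110 + (V_2 - 0)/16000 = 0
Collecting terms (coefficients in siemens):
  0.01409·V_1 - 0.009091·V_2 = 0.01
  0.009153·V_2 - 0.009091·V_1 = 0
Determinant D = (0.01409)(0.009153) - (-0.009091)(-0.009091) = 0.00004634
V_1 = [(0.01)(0.009153) - (-0.009091)(0)]/D = 1.975 V
V_2 = [(0.01409)(0) - (0.01)(-0.009091)]/D = 1.962 V
V_th = V_2 - V_3 = 1.962 - 0 = 1.962 V
Step 2 — R_th: zero the source — replace V1 by a short circuit (node 3 merges into node 0) — and find the resistance seen between A (node 2) and B (node 0).
Reduce the network between node 2 (A) and node 0 (B) by series/parallel combination:
  Rp1 = R1 ‖ R3 (parallel, both between nodes 0 and 1) = 1/(1/1200 + 1/240) = 200 Ω
  Rs1 = R2 + Rp1 (series, joined only at node 1) = 110 + 200 = 310 Ω
  Rp2 = R4 ‖ Rs1 (parallel, both between nodes 0 and 2) = 1/(1/16000 + 1/310) = 304.1 Ω
R_th = 304.1 Ω
I_n = V_th/R_th = 1.962/304.1 = 0.006452 A, and R_n = R_th = 304.1 Ω

Final answer: I_n = 0.006452 A, R_n = 304.1 Ω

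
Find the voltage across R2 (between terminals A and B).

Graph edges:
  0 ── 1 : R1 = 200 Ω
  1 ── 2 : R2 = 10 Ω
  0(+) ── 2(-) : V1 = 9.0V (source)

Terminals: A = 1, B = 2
R1 and R2 are in series across V1 (node 0 → node 1 → node 2), and the output A–B is taken across R2, so this is a voltage divider.
Series current: I = V1/(R1 + R2) = 9/(200 + 10) = 9/210 = 0.04286 A
V_R2 = I × R2 = V1 × R2/(R1 + R2) = 9 × 10/210 = 0.4286 V

Final answer: 0.4286 V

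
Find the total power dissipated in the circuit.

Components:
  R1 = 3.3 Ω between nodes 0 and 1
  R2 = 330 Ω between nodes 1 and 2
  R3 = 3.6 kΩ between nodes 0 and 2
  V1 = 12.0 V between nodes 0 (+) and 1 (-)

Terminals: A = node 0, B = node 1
Nodal analysis, taking node 1 as the 0 V reference.
Source V1 fixes V_0 = 12 V.
KCL at each unknown node (sum of currents leaving = 0; resistances in Ω):
  Node 2: (V_2 - 0)/330 + (V_2 - 12)/3600 = 0
Collecting terms: 0.003308 × V_2 = 0.003333  =>  V_2 = 1.008 V
Power in each resistor, P = (ΔV)²/R:
  P_R1 = (12 - 0)²/3.3 = 43.64 W
  P_R2 = (0 - 1.008)²/330 = 0.003077 W
  P_R3 = (12 - 1.008)²/3600 = 0.03356 W
P_total = P_R1 + P_R2 + P_R3 = 43.67 W

Final answer: 43.67 W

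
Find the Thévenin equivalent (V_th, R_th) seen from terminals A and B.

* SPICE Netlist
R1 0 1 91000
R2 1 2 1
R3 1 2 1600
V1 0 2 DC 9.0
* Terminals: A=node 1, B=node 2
Step 1 — V_th is the open-circuit voltage V_A - V_B (nothing connected across the terminals).
Nodal analysis, taking node 2 as the 0 V reference.
Source V1 fixes V_0 = 9 V.
KCL at each unknown node (sum of currents leaving = 0; resistances in Ω):
  Node 1: (V_1 - 9)/91000 + (V_1 - 0)/1 + (V_1 - 0)/1600 = 0
Collecting terms: 1.001 × V_1 = 0.0000989  =>  V_1 = 0.00009884 V
V_th = V_1 - V_2 = 0.00009884 - 0 = 0.00009884 V
Step 2 — R_th: zero the source — replace V1 by a short circuit (node 2 merges into node 0) — and find the resistance seen between A (node 1) and B (node 0).
Reduce the network between node 1 (A) and node 0 (B) by series/parallel combination:
  Rp1 = R1 ‖ R2 ‖ R3 (parallel, all between nodes 0 and 1) = 1/(1/91000 + 1/1 + 1/1600) = 0.9994 Ω
R_th = 0.9994 Ω

Final answer: V_th = 9.884e-05 V, R_th = 0.9994 Ω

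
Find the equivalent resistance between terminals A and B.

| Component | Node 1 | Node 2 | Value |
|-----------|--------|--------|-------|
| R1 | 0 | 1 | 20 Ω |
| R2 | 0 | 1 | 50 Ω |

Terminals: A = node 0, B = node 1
Reduce the network between node 0 (A) and node 1 (B) by series/parallel combination:
  Rp1 = R1 ‖ R2 (parallel, both between nodes 0 and 1) = 1/(1/20 + 1/50) = 14.29 Ω
R_eq = 14.29 Ω

Final answer: 14.29 Ω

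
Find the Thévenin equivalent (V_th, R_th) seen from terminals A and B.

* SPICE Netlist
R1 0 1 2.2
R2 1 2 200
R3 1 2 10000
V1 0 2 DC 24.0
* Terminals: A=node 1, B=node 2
Step 1 — V_th is the open-circuit voltage V_A - V_B (nothing connected across the terminals).
Nodal analysis, taking node 2 as the 0 V reference.
Source V1 fixes V_0 = 24 V.
KCL at each unknown node (sum of currents leaving = 0; resistances in Ω):
  Node 1: (V_1 - 24)/2.2 + (V_1 - 0)/200 + (V_1 - 0)/10000 = 0
Collecting terms: 0.4596 × V_1 = 10.91  =>  V_1 = 23.73 V
V_th = V_1 - V_2 = 23.73 - 0 = 23.73 V
Step 2 — R_th: zero the source — replace V1 by a short circuit (node 2 merges into node 0) — and find the resistance seen between A (node 1) and B (node 0).
Reduce the network between node 1 (A) and node 0 (B) by series/parallel combination:
  Rp1 = R1 ‖ R2 ‖ R3 (parallel, all between nodes 0 and 1) = 1/(1/2.2 + 1/200 + 1/10000) = 2.176 Ω
R_th = 2.176 Ω

Final answer: V_th = 23.73 V, R_th = 2.176 Ω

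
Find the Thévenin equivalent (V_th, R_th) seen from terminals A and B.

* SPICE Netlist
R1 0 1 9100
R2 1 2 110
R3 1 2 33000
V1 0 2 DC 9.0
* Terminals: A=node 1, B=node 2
Step 1 — V_th is the open-circuit voltage V_A - V_B (nothing connected across the terminals).
Nodal analysis, taking node 2 as the 0 V reference.
Source V1 fixes V_0 = 9 V.
KCL at each unknown node (sum of currents leaving = 0; resistances in Ω):
  Node 1: (V_1 - 9)/9100 + (V_1 - 0)/110 + (V_1 - 0)/33000 = 0
Collecting terms: 0.009231 × V_1 = 0.000989  =>  V_1 = 0.1071 V
V_th = V_1 - V_2 = 0.1071 - 0 = 0.1071 V
Step 2 — R_th: zero the source — replace V1 by a short circuit (node 2 merges into node 0) — and find the resistance seen between A (node 1) and B (node 0).
Reduce the network between node 1 (A) and node 0 (B) by series/parallel combination:
  Rp1 = R1 ‖ R2 ‖ R3 (parallel, all between nodes 0 and 1) = 1/(1/9100 + 1/110 + 1/33000) = 108.3 Ω
R_th = 108.3 Ω

Final answer: V_th = 0.1071 V, R_th = 108.3 Ω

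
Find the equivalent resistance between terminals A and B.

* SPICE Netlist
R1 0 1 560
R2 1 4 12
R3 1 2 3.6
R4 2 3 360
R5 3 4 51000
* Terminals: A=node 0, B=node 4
Reduce the network between node 0 (A) and node 4 (B) by series/parallel combination:
  Rs1 = R3 + R4 (series, joined only at node 2) = 3.6 + 360 = 363.6 Ω
  Rs2 = R5 + Rs1 (series, joined only at node 3) = 51000 + 363.6 = 51360 Ω
  Rp1 = R2 ‖ Rs2 (parallel, both between nodes 1 and 4) = 1/(1/12 + 1/51360) = 12 Ω
  Rs3 = R1 + Rp1 (series, joined only at node 1) = 560 + 12 = 572 Ω
R_eq = 572 Ω

Final answer: 572 Ω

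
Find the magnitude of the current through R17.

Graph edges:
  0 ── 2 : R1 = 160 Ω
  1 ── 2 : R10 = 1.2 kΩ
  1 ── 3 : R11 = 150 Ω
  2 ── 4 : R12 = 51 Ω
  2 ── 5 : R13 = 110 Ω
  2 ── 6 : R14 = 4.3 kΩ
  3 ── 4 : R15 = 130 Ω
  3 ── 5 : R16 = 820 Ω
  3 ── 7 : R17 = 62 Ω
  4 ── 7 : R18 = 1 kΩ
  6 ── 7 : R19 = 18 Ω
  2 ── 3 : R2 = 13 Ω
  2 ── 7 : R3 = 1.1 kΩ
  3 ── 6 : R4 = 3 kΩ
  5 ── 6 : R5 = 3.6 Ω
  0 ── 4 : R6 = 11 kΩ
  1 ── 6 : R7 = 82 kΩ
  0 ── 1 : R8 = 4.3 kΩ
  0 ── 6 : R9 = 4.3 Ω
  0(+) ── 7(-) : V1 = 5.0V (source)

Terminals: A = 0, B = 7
Nodal analysis, taking node 7 as the 0 V reference.
Source V1 fixes V_0 = 5 V.
KCL at each unknown node (sum of currents leaving = 0; resistances in Ω):
  Node 1: (V_1 - V_6)/82000 + (V_1 - 5)/4300 + (V_1 - V_2)/1200 + (V_1 - V_3)/150 = 0
  Node 2: (V_2 - 5)/160 + (V_2 - V_3)/13 + (V_2 - 0)/1100 + (V_2 - V_1)/1200 + (V_2 - V_4)/51 + (V_2 - V_5)/110 + (V_2 - V_6)/4300 = 0
  Node 3: (V_3 - V_2)/13 + (V_3 - V_6)/3000 + (V_3 - V_1)/150 + (V_3 - V_4)/130 + (V_3 - V_5)/820 + (V_3 - 0)/62 = 0
  Node 4: (V_4 - 5)/11000 + (V_4 - V_2)/51 + (V_4 - V_3)/130 + (V_4 - 0)/1000 = 0
  Node 5: (V_5 - V_6)/3.6 + (V_5 - V_2)/110 + (V_5 - V_3)/820 = 0
  Node 6: (V_6 - V_3)/3000 + (V_6 - V_5)/3.6 + (V_6 - V_1)/82000 + (V_6 - 5)/4.3 + (V_6 - V_2)/4300 + (V_6 - 0)/18 = 0
Collecting terms (coefficients in siemens):
  0.007745·V_1 - 0.0008333·V_2 - 0.006667·V_3 - 0.0000122·V_6 = 0.001163
  0.1138·V_2 - 0.0008333·V_1 - 0.07692·V_3 - 0.01961·V_4 - 0.009091·V_5 - 0.0002326·V_6 = 0.03125
  0.109·V_3 - 0.006667·V_1 - 0.07692·V_2 - 0.007692·V_4 - 0.00122·V_5 - 0.0003333·V_6 = 0
  0.02839·V_4 - 0.01961·V_2 - 0.007692·V_3 = 0.0004545
  0.2881·V_5 - 0.009091·V_2 - 0.00122·V_3 - 0.2778·V_6 = 0
  0.5665·V_6 - 0.0000122·V_1 - 0.0002326·V_2 - 0.0003333·V_3 - 0.2778·V_5 = 1.163
Solving these 6 simultaneous equations (Gaussian elimination) gives:
  V_1 = 2.093 V, V_2 = 2.304 V, V_3 = 1.961 V, V_4 = 2.139 V
  V_5 = 3.912 V, V_6 = 3.973 V
I_R17 = (V_3 - V_7)/R17 = (1.961 - 0)/62 = 0.03163 A
|I_R17| = 0.03163 A

Final answer: |I_R17| = 0.03163 A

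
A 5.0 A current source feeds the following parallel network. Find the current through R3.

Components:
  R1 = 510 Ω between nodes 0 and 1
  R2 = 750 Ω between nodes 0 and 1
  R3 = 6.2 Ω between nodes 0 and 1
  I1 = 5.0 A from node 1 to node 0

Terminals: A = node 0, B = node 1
All resistors sit directly between nodes 0 and 1, so they are in parallel and share one voltage V; the full source current 5 A splits among them.
1/R_par = 1/510 + 1/750 + 1/6.2 = 0.1646 S  =>  R_par = 6.076 Ω
V = I × R_par = 5 × 6.076 = 30.38 V
I_R3 = V/R3 = 30.38/6.2 = 4.9 A

Final answer: 4.9 A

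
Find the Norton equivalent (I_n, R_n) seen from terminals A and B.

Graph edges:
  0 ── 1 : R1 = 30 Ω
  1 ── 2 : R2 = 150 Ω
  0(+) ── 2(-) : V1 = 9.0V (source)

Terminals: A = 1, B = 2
Find the Thévenin equivalent first; then I_n = V_th/R_th and R_n = R_th.
Step 1 — V_th is the open-circuit voltage V_A - V_B (nothing connected across the terminals).
Nodal analysis, taking node 2 as the 0 V reference.
Source V1 fixes V_0 = 9 V.
KCL at each unknown node (sum of currents leaving = 0; resistances in Ω):
  Node 1: (V_1 - 9)/30 + (V_1 - 0)/150 = 0
Collecting terms: 0.04 × V_1 = 0.3  =>  V_1 = 7.5 V
V_th = V_1 - V_2 = 7.5 - 0 = 7.5 V
Step 2 — R_th: zero the source — replace V1 by a short circuit (node 2 merges into node 0) — and find the resistance seen between A (node 1) and B (node 0).
Reduce the network between node 1 (A) and node 0 (B) by series/parallel combination:
  Rp1 = R1 ‖ R2 (parallel, both between nodes 0 and 1) = 1/(1/30 + 1/150) = 25 Ω
R_th = 25 Ω
I_n = V_th/R_th = 7.5/25 = 0.3 A, and R_n = R_th = 25 Ω

Final answer: I_n = 0.3 A, R_n = 25 Ω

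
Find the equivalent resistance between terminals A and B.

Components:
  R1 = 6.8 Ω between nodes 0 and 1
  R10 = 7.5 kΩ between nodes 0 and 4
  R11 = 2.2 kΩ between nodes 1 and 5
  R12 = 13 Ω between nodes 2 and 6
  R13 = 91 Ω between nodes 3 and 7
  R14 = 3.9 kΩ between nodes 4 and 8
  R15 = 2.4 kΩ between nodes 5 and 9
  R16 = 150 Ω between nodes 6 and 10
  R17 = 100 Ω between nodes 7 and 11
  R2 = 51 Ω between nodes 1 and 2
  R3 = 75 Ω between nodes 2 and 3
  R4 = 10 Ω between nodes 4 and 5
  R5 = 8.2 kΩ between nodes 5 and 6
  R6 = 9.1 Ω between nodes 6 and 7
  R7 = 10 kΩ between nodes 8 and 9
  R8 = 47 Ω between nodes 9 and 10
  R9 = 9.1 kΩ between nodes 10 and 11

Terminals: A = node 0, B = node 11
The network is not a plain series/parallel combination. Inject a 1 A test current into terminal A (node 0) and return it from terminal B (node 11); then R_eq = V_A / (1 A).
Nodal analysis, taking node 11 as the 0 V reference.
Current source I_test pushes 1 A into node 0 and draws it out of node 11.
KCL at each unknown node (sum of currents leaving = 0; resistances in Ω):
  Node 0: (V_0 - V_1)/6.8 + (V_0 - V_4)/7500 - 1 = 0
  Node 1: (V_1 - V_0)/6.8 + (V_1 - V_2)/51 + (V_1 - V_5)/2200 = 0
  Node 2: (V_2 - V_1)/51 + (V_2 - V_3)/75 + (V_2 - V_6)/13 = 0
  Node 3: (V_3 - V_2)/75 + (V_3 - V_7)/91 = 0
  Node 4: (V_4 - V_0)/7500 + (V_4 - V_5)/10 + (V_4 - V_8)/3900 = 0
  Node 5: (V_5 - V_1)/2200 + (V_5 - V_4)/10 + (V_5 - V_6)/8200 + (V_5 - V_9)/2400 = 0
  Node 6: (V_6 - V_2)/13 + (V_6 - V_5)/8200 + (V_6 - V_7)/9.1 + (V_6 - V_10)/150 = 0
  Node 7: (V_7 - V_3)/91 + (V_7 - V_6)/9.1 + (V_7 - 0)/100 = 0
  Node 8: (V_8 - V_4)/3900 + (V_8 - V_9)/10000 = 0
  Node 9: (V_9 - V_5)/2400 + (V_9 - V_8)/10000 + (V_9 - V_10)/47 = 0
  Node 10: (V_10 - V_6)/150 + (V_10 - V_9)/47 + (V_10 - 0)/9100 = 0
Collecting terms (coefficients in siemens):
  0.1472·V_0 - 0.1471·V_1 - 0.0001333·V_4 = 1
  0.1671·V_1 - 0.1471·V_0 - 0.01961·V_2 - 0.0004545·V_5 = 0
  0.1099·V_2 - 0.01961·V_1 - 0.01333·V_3 - 0.07692·V_6 = 0
  0.02432·V_3 - 0.01333·V_2 - 0.01099·V_7 = 0
  0.1004·V_4 - 0.0001333·V_0 - 0.1·V_5 - 0.0002564·V_8 = 0
  0.101·V_5 - 0.0004545·V_1 - 0.1·V_4 - 0.000122·V_6 - 0.0004167·V_9 = 0
  0.1936·V_6 - 0.07692·V_2 - 0.000122·V_5 - 0.1099·V_7 - 0.006667·V_10 = 0
  0.1309·V_7 - 0.01099·V_3 - 0.1099·V_6 = 0
  0.0003564·V_8 - 0.0002564·V_4 - 0.0001·V_9 = 0
  0.02179·V_9 - 0.0004167·V_5 - 0.0001·V_8 - 0.02128·V_10 = 0
  0.02805·V_10 - 0.006667·V_6 - 0.02128·V_9 = 0
Solving these 11 simultaneous equations (Gaussian elimination) gives:
  V_0 = 174.8 V, V_1 = 168.1 V, V_2 = 118 V, V_3 = 109.3 V
  V_4 = 138.1 V, V_5 = 138 V, V_6 = 106.8 V, V_7 = 98.82 V
  V_8 = 129.6 V, V_9 = 107.9 V, V_10 = 107.2 V
R_eq = V_0 / 1 A = 174.8 Ω

Final answer: 174.8 Ω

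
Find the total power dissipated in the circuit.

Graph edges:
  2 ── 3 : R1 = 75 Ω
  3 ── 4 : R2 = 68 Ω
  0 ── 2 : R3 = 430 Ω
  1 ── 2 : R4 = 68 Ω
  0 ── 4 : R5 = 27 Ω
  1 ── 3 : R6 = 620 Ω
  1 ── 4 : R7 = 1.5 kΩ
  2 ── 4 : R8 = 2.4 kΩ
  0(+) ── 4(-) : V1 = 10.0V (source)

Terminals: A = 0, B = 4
Nodal analysis, taking node 4 as the 0 V reference.
Source V1 fixes V_0 = 10 V.
KCL at each unknown node (sum of currents leaving = 0; resistances in Ω):
  Node 1: (V_1 - V_2)/68 + (V_1 - V_3)/620 + (V_1 - 0)/1500 = 0
  Node 2: (V_2 - V_3)/75 + (V_2 - 10)/430 + (V_2 - V_1)/68 + (V_2 - 0)/2400 = 0
  Node 3: (V_3 - V_2)/75 + (V_3 - 0)/68 + (V_3 - V_1)/620 = 0
Collecting terms (coefficients in siemens):
  0.01699·V_1 - 0.01471·V_2 - 0.001613·V_3 = 0
  0.03078·V_2 - 0.01471·V_1 - 0.01333·V_3 = 0.02326
  0.02965·V_3 - 0.001613·V_1 - 0.01333·V_2 = 0
Solving these 3 simultaneous equations (Gaussian elimination) gives:
  V_1 = 1.986 V, V_2 = 2.175 V, V_3 = 1.086 V
Power in each resistor, P = (ΔV)²/R:
  P_R1 = (2.175 - 1.086)²/75 = 0.01581 W
  P_R2 = (1.086 - 0)²/68 = 0.01734 W
  P_R3 = (10 - 2.175)²/430 = 0.1424 W
  P_R4 = (1.986 - 2.175)²/68 = 0.0005239 W
  P_R5 = (10 - 0)²/27 = 3.704 W
  P_R6 = (1.986 - 1.086)²/620 = 0.001307 W
  P_R7 = (1.986 - 0)²/1500 = 0.002629 W
  P_R8 = (2.175 - 0)²/2400 = 0.00197 W
P_total = P_R1 + P_R2 + P_R3 + P_R4 + P_R5 + P_R6 + P_R7 + P_R8 = 3.886 W

Final answer: 3.886 W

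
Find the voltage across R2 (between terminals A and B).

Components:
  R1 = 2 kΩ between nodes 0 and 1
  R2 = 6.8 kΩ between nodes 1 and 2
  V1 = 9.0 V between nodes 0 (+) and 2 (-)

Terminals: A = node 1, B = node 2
R1 and R2 are in series across V1 (node 0 → node 1 → node 2), and the output A–B is taken across R2, so this is a voltage divider.
Series current: I = V1/(R1 + R2) = 9/(2000 + 6800) = 9/8800 = 0.001023 A
V_R2 = I × R2 = V1 × R2/(R1 + R2) = 9 × 6800/8800 = 6.955 V

Final answer: 6.955 V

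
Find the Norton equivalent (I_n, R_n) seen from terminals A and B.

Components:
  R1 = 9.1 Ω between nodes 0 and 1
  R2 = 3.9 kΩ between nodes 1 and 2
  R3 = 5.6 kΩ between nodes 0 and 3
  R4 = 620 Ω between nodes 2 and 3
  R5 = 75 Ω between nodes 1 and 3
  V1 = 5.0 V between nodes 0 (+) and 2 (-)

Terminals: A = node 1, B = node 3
Find the Thévenin equivalent first; then I_n = V_th/R_th and R_n = R_th.
Step 1 — V_th is the open-circuit voltage V_A - V_B (nothing connected across the terminals).
Nodal analysis, taking node 2 as the 0 V reference.
Source V1 fixes V_0 = 5 V.
KCL at each unknown node (sum of currents leaving = 0; resistances in Ω):
  Node 1: (V_1 - 5)/9.1 + (V_1 - 0)/3900 + (V_1 - V_3)/75 = 0
  Node 3: (V_3 - 5)/5600 + (V_3 - 0)/620 + (V_3 - V_1)/75 = 0
Collecting terms (coefficients in siemens):
  0.1235·V_1 - 0.01333·V_3 = 0.5495
  0.01512·V_3 - 0.01333·V_1 = 0.0008929
Determinant D = (0.1235)(0.01512) - (-0.01333)(-0.01333) = 0.00169
V_1 = [(0.5495)(0.01512) - (-0.01333)(0.0008929)]/D = 4.925 V
V_3 = [(0.1235)(0.0008929) - (0.5495)(-0.01333)]/D = 4.401 V
V_th = V_1 - V_3 = 4.925 - 4.401 = 0.5243 V
Step 2 — R_th: zero the source — replace V1 by a short circuit (node 2 merges into node 0) — and find the resistance seen between A (node 1) and B (node 3).
Reduce the network between node 1 (A) and node 3 (B) by series/parallel combination:
  Rp1 = R1 ‖ R2 (parallel, both between nodes 0 and 1) = 1/(1/9.1 + 1/3900) = 9.079 Ω
  Rp2 = R3 ‖ R4 (parallel, both between nodes 0 and 3) = 1/(1/5600 + 1/620) = 558.2 Ω
  Rs1 = Rp1 + Rp2 (series, joined only at node 0) = 9.079 + 558.2 = 567.3 Ω
  Rp3 = R5 ‖ Rs1 (parallel, both between nodes 1 and 3) = 1/(1/75 + 1/567.3) = 66.24 Ω
R_th = 66.24 Ω
I_n = V_th/R_th = 0.5243/66.24 = 0.007915 A, and R_n = R_th = 66.24 Ω

Final answer: I_n = 0.007915 A, R_n = 66.24 Ω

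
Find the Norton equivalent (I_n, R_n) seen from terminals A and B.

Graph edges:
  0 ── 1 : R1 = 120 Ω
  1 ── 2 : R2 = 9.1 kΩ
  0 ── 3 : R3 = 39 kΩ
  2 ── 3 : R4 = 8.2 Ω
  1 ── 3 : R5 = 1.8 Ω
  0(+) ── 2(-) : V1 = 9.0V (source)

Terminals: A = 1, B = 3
Find the Thévenin equivalent first; then I_n = V_th/R_th and R_n = R_th.
Step 1 — V_th is the open-circuit voltage V_A - V_B (nothing connected across the terminals).
Nodal analysis, taking node 2 as the 0 V reference.
Source V1 fixes V_0 = 9 V.
KCL at each unknown node (sum of currents leaving = 0; resistances in Ω):
  Node 1: (V_1 - 9)/120 + (V_1 - 0)/9100 + (V_1 - V_3)/1.8 = 0
  Node 3: (V_3 - 9)/39000 + (V_3 - 0)/8.2 + (V_3 - V_1)/1.8 = 0
Collecting terms (coefficients in siemens):
  0.564·V_1 - 0.5556·V_3 = 0.075
  0.6775·V_3 - 0.5556·V_1 = 0.0002308
Determinant D = (0.564)(0.6775) - (-0.5556)(-0.5556) = 0.07349
V_1 = [(0.075)(0.6775) - (-0.5556)(0.0002308)]/D = 0.6932 V
V_3 = [(0.564)(0.0002308) - (0.075)(-0.5556)]/D = 0.5688 V
V_th = V_1 - V_3 = 0.6932 - 0.5688 = 0.1245 V
Step 2 — R_th: zero the source — replace V1 by a short circuit (node 2 merges into node 0) — and find the resistance seen between A (node 1) and B (node 3).
Reduce the network between node 1 (A) and node 3 (B) by series/parallel combination:
  Rp1 = R1 ‖ R2 (parallel, both between nodes 0 and 1) = 1/(1/120 + 1/9100) = 118.4 Ω
  Rp2 = R3 ‖ R4 (parallel, both between nodes 0 and 3) = 1/(1/39000 + 1/8.2) = 8.198 Ω
  Rs1 = Rp1 + Rp2 (series, joined only at node 0) = 118.4 + 8.198 = 126.6 Ω
  Rp3 = R5 ‖ Rs1 (parallel, both between nodes 1 and 3) = 1/(1/1.8 + 1/126.6) = 1.775 Ω
R_th = 1.775 Ω
I_n = V_th/R_th = 0.1245/1.775 = 0.07013 A, and R_n = R_th = 1.775 Ω

Final answer: I_n = 0.07013 A, R_n = 1.775 Ω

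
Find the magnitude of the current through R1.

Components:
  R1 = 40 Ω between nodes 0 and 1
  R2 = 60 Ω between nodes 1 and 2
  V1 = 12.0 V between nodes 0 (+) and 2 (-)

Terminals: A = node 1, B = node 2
Nodal analysis, taking node 2 as the 0 V reference.
Source V1 fixes V_0 = 12 V.
KCL at each unknown node (sum of currents leaving = 0; resistances in Ω):
  Node 1: (V_1 - 12)/40 + (V_1 - 0)/60 = 0
Collecting terms: 0.04167 × V_1 = 0.3  =>  V_1 = 7.2 V
I_R1 = (V_0 - V_1)/R1 = (12 - 7.2)/40 = 0.12 A
|I_R1| = 0.12 A

Final answer: |I_R1| = 0.12 A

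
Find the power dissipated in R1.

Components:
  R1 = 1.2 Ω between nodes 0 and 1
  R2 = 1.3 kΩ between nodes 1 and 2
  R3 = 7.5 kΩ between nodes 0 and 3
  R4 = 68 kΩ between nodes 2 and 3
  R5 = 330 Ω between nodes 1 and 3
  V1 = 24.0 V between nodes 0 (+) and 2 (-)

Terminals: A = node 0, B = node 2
Nodal analysis, taking node 2 as the 0 V reference.
Source V1 fixes V_0 = 24 V.
KCL at each unknown node (sum of currents leaving = 0; resistances in Ω):
  Node 1: (V_1 - 24)/1.2 + (V_1 - 0)/1300 + (V_1 - V_3)/330 = 0
  Node 3: (V_3 - 24)/7500 + (V_3 - 0)/68000 + (V_3 - V_1)/330 = 0
Collecting terms (coefficients in siemens):
  0.8371·V_1 - 0.00303·V_3 = 20
  0.003178·V_3 - 0.00303·V_1 = 0.0032
Determinant D = (0.8371)(0.003178) - (-0.00303)(-0.00303) = 0.002652
V_1 = [(20)(0.003178) - (-0.00303)(0.0032)]/D = 23.98 V
V_3 = [(0.8371)(0.0032) - (20)(-0.00303)]/D = 23.87 V
I_R1 = (V_0 - V_1)/R1 = (24 - 23.98)/1.2 = 0.01878 A
P_R1 = I_R1² × R1 = (0.01878)² × 1.2 = 0.0004231 W

Final answer: 0.0004231 W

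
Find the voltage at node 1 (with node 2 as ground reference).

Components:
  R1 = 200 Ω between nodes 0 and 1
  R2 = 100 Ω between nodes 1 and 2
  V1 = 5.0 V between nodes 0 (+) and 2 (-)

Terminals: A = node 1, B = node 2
Nodal analysis, taking node 2 as the 0 V reference.
Source V1 fixes V_0 = 5 V.
KCL at each unknown node (sum of currents leaving = 0; resistances in Ω):
  Node 1: (V_1 - 5)/200 + (V_1 - 0)/100 = 0
Collecting terms: 0.015 × V_1 = 0.025  =>  V_1 = 1.667 V
The requested potential is V_1 = 1.667 V.

Final answer: V_1 = 1.667 V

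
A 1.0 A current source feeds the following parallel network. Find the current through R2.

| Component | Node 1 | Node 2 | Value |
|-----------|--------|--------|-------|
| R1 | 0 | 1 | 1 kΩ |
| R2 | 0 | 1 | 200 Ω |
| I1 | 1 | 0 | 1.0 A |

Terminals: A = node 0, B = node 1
All resistors sit directly between nodes 0 and 1, so they are in parallel and share one voltage V; the full source current 1 A splits among them.
1/R_par = 1/1000 + 1/200 = 0.006 S  =>  R_par = 166.7 Ω
V = I × R_par = 1 × 166.7 = 166.7 V
I_R2 = V/R2 = 166.7/200 = 0.8333 A

Final answer: 0.8333 A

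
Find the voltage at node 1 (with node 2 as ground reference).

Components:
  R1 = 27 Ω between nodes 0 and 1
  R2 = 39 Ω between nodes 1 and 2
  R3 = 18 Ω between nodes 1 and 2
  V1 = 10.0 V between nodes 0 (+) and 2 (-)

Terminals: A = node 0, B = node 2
Nodal analysis, taking node 2 as the 0 V reference.
Source V1 fixes V_0 = 10 V.
KCL at each unknown node (sum of currents leaving = 0; resistances in Ω):
  Node 1: (V_1 - 10)/27 + (V_1 - 0)/39 + (V_1 - 0)/18 = 0
Collecting terms: 0.1182 × V_1 = 0.3704  =>  V_1 = 3.133 V
The requested potential is V_1 = 3.133 V.

Final answer: V_1 = 3.133 V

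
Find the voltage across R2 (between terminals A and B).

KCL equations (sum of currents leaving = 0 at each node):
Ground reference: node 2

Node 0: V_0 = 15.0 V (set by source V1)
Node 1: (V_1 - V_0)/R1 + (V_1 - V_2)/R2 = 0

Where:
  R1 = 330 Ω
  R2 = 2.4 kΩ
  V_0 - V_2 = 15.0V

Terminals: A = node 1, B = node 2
R1 and R2 are in series across V1 (node 0 → node 1 → node 2), and the output A–B is taken across R2, so this is a voltage divider.
Series current: I = V1/(R1 + R2) = 15/(330 + 2400) = 15/2730 = 0.005495 A
V_R2 = I × R2 = V1 × R2/(R1 + R2) = 15 × 2400/2730 = 13.19 V

Final answer: 13.19 V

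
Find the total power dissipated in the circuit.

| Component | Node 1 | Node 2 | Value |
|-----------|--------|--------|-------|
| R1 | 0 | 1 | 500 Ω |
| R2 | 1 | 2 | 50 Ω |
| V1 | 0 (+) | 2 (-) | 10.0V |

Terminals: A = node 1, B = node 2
Nodal analysis, taking node 2 as the 0 V reference.
Source V1 fixes V_0 = 10 V.
KCL at each unknown node (sum of currents leaving = 0; resistances in Ω):
  Node 1: (V_1 - 10)/500 + (V_1 - 0)/50 = 0
Collecting terms: 0.022 × V_1 = 0.02  =>  V_1 = 0.9091 V
Power in each resistor, P = (ΔV)²/R:
  P_R1 = (10 - 0.9091)²/500 = 0.1653 W
  P_R2 = (0.9091 - 0)²/50 = 0.01653 W
P_total = P_R1 + P_R2 = 0.1818 W

Final answer: 0.1818 W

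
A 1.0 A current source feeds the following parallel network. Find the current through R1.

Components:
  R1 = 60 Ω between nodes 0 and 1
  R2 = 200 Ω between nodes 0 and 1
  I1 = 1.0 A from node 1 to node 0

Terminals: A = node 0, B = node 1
All resistors sit directly between nodes 0 and 1, so they are in parallel and share one voltage V; the full source current 1 A splits among them.
1/R_par = 1/60 + 1/200 = 0.02167 S  =>  R_par = 46.15 Ω
V = I × R_par = 1 × 46.15 = 46.15 V
I_R1 = V/R1 = 46.15/60 = 0.7692 A

Final answer: 0.7692 A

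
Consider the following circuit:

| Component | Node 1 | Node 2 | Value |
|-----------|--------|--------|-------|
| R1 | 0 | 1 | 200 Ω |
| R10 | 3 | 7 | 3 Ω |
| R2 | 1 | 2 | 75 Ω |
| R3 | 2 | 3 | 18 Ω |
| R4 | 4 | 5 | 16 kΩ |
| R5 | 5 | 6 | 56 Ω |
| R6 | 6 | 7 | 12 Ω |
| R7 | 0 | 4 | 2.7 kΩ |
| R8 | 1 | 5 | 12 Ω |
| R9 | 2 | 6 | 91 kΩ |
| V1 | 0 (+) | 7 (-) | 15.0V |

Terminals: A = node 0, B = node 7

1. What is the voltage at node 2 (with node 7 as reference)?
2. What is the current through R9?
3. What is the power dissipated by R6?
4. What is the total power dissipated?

Nodal analysis, taking node 7 as the 0 V reference.
Source V1 fixes V_0 = 15 V.
KCL at each unknown node (sum of currents leaving = 0; resistances in Ω):
  Node 1: (V_1 - 15)/200 + (V_1 - V_2)/75 + (V_1 - V_5)/12 = 0
  Node 2: (V_2 - V_1)/75 + (V_2 - V_3)/18 + (V_2 - V_6)/91000 = 0
  Node 3: (V_3 - V_2)/18 + (V_3 - 0)/3 = 0
  Node 4: (V_4 - V_5)/16000 + (V_4 - 15)/2700 = 0
  Node 5: (V_5 - V_4)/16000 + (V_5 - V_6)/56 + (V_5 - V_1)/12 = 0
  Node 6: (V_6 - V_5)/56 + (V_6 - 0)/12 + (V_6 - V_2)/91000 = 0
Collecting terms (coefficients in siemens):
  0.1017·V_1 - 0.01333·V_2 - 0.08333·V_5 = 0.075
  0.0689·V_2 - 0.01333·V_1 - 0.05556·V_3 - 0.00001099·V_6 = 0
  0.3889·V_3 - 0.05556·V_2 = 0
  0.0004329·V_4 - 0.0000625·V_5 = 0.005556
  0.1013·V_5 - 0.08333·V_1 - 0.0000625·V_4 - 0.01786·V_6 = 0
  0.1012·V_6 - 0.00001099·V_2 - 0.01786·V_5 = 0
Solving these 6 simultaneous equations (Gaussian elimination) gives:
  V_1 = 2.707 V, V_2 = 0.5922 V, V_3 = 0.0846 V, V_4 = 13.17 V
  V_5 = 2.308 V, V_6 = 0.4073 V
Part 1:
  Read off the nodal solution: V_2 = 0.5922 V
Part 2:
  I_R9 = (V_2 - V_6)/R9 = (0.5922 - 0.4073)/91000 = 0.000002031 A
  Magnitude: I_R9 = 0.000002031 A
Part 3:
  I_R6 = (V_6 - V_7)/R6 = (0.4073 - 0)/12 = 0.03394 A
  P_R6 = I_R6² × R6 = (0.03394)² × 12 = 0.01383 W
Part 4:
  Power in each resistor, P = (ΔV)²/R:
    P_R1 = (15 - 2.707)²/200 = 0.7556 W
    P_R2 = (2.707 - 0.5922)²/75 = 0.05965 W
    P_R3 = (0.5922 - 0.0846)²/18 = 0.01431 W
    P_R4 = (13.17 - 2.308)²/16000 = 0.00737 W
    P_R5 = (2.308 - 0.4073)²/56 = 0.06451 W
    P_R6 = (0.4073 - 0)²/12 = 0.01383 W
    P_R7 = (15 - 13.17)²/2700 = 0.001244 W
    P_R8 = (2.707 - 2.308)²/12 = 0.01328 W
    P_R9 = (0.5922 - 0.4073)²/91000 = 0.0000003755 W
    P_R10 = (0.0846 - 0)²/3 = 0.002385 W
  P_total = P_R1 + P_R2 + P_R3 + P_R4 + P_R5 + P_R6 + P_R7 + P_R8 + P_R9 + P_R10 = 0.9321 W

Final answers:
1. V_2 = 0.5922 V
2. I_R9 = 2.031e-06 A
3. P_R6 = 0.01383 W
4. P_total = 0.9321 W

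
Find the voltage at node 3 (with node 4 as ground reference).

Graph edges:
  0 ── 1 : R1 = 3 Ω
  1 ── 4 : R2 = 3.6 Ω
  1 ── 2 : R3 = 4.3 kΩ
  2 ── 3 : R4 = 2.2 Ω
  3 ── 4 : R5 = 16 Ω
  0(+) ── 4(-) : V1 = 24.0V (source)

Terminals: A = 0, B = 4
Nodal analysis, taking node 4 as the 0 V reference.
Source V1 fixes V_0 = 24 V.
KCL at each unknown node (sum of currents leaving = 0; resistances in Ω):
  Node 1: (V_1 - 24)/3 + (V_1 - 0)/3.6 + (V_1 - V_2)/4300 = 0
  Node 2: (V_2 - V_1)/4300 + (V_2 - V_3)/2.2 = 0
  Node 3: (V_3 - V_2)/2.2 + (V_3 - 0)/16 = 0
Collecting terms (coefficients in siemens):
  0.6113·V_1 - 0.0002326·V_2 = 8
  0.4548·V_2 - 0.0002326·V_1 - 0.4545·V_3 = 0
  0.517·V_3 - 0.4545·V_2 = 0
Solving these 3 simultaneous equations (Gaussian elimination) gives:
  V_1 = 13.09 V, V_2 = 0.05515 V, V_3 = 0.04849 V
The requested potential is V_3 = 0.04849 V.

Final answer: V_3 = 0.04849 V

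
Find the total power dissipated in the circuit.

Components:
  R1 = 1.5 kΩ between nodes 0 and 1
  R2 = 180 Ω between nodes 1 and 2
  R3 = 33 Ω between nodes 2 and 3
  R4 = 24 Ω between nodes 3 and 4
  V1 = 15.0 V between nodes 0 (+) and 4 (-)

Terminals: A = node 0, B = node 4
Nodal analysis, taking node 4 as the 0 V reference.
Source V1 fixes V_0 = 15 V.
KCL at each unknown node (sum of currents leaving = 0; resistances in Ω):
  Node 1: (V_1 - 15)/1500 + (V_1 - V_2)/180 = 0
  Node 2: (V_2 - V_1)/180 + (V_2 - V_3)/33 = 0
  Node 3: (V_3 - V_2)/33 + (V_3 - 0)/24 = 0
Collecting terms (coefficients in siemens):
  0.006222·V_1 - 0.005556·V_2 = 0.01
  0.03586·V_2 - 0.005556·V_1 - 0.0303·V_3 = 0
  0.07197·V_3 - 0.0303·V_2 = 0
Solving these 3 simultaneous equations (Gaussian elimination) gives:
  V_1 = 2.047 V, V_2 = 0.4922 V, V_3 = 0.2073 V
Power in each resistor, P = (ΔV)²/R:
  P_R1 = (15 - 2.047)²/1500 = 0.1119 W
  P_R2 = (2.047 - 0.4922)²/180 = 0.01342 W
  P_R3 = (0.4922 - 0.2073)²/33 = 0.002461 W
  P_R4 = (0.2073 - 0)²/24 = 0.00179 W
P_total = P_R1 + P_R2 + P_R3 + P_R4 = 0.1295 W

Final answer: 0.1295 W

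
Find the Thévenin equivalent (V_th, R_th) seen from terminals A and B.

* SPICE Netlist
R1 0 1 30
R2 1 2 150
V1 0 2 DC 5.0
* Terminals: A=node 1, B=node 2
Step 1 — V_th is the open-circuit voltage V_A - V_B (nothing connected across the terminals).
Nodal analysis, taking node 2 as the 0 V reference.
Source V1 fixes V_0 = 5 V.
KCL at each unknown node (sum of currents leaving = 0; resistances in Ω):
  Node 1: (V_1 - 5)/30 + (V_1 - 0)/150 = 0
Collecting terms: 0.04 × V_1 = 0.1667  =>  V_1 = 4.167 V
V_th = V_1 - V_2 = 4.167 - 0 = 4.167 V
Step 2 — R_th: zero the source — replace V1 by a short circuit (node 2 merges into node 0) — and find the resistance seen between A (node 1) and B (node 0).
Reduce the network between node 1 (A) and node 0 (B) by series/parallel combination:
  Rp1 = R1 ‖ R2 (parallel, both between nodes 0 and 1) = 1/(1/30 + 1/150) = 25 Ω
R_th = 25 Ω

Final answer: V_th = 4.167 V, R_th = 25 Ω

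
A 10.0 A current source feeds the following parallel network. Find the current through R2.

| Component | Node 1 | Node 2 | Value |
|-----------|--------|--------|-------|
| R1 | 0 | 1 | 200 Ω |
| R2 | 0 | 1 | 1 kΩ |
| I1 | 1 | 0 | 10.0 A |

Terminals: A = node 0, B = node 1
All resistors sit directly between nodes 0 and 1, so they are in parallel and share one voltage V; the full source current 10 A splits among them.
1/R_par = 1/200 + 1/1000 = 0.006 S  =>  R_par = 166.7 Ω
V = I × R_par = 10 × 166.7 = 1667 V
I_R2 = V/R2 = 1667/1000 = 1.667 A

Final answer: 1.667 A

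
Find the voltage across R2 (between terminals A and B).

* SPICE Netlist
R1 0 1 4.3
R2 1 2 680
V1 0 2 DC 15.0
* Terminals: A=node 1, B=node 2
R1 and R2 are in series across V1 (node 0 → node 1 → node 2), and the output A–B is taken across R2, so this is a voltage divider.
Series current: I = V1/(R1 + R2) = 15/(4.3 + 680) = 15/684.3 = 0.02192 A
V_R2 = I × R2 = V1 × R2/(R1 + R2) = 15 × 680/684.3 = 14.91 V

Final answer: 14.91 V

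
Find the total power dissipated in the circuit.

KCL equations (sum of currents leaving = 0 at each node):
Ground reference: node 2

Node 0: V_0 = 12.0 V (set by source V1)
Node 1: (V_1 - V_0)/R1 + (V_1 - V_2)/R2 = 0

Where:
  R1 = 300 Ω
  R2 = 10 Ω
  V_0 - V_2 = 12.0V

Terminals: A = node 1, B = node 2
Nodal analysis, taking node 2 as the 0 V reference.
Source V1 fixes V_0 = 12 V.
KCL at each unknown node (sum of currents leaving = 0; resistances in Ω):
  Node 1: (V_1 - 12)/300 + (V_1 - 0)/10 = 0
Collecting terms: 0.1033 × V_1 = 0.04  =>  V_1 = 0.3871 V
Power in each resistor, P = (ΔV)²/R:
  P_R1 = (12 - 0.3871)²/300 = 0.4495 W
  P_R2 = (0.3871 - 0)²/10 = 0.01498 W
P_total = P_R1 + P_R2 = 0.4645 W

Final answer: 0.4645 W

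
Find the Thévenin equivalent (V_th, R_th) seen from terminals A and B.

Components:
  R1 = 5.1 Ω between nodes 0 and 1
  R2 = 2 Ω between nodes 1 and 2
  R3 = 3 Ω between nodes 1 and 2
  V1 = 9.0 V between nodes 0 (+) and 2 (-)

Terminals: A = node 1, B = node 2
Step 1 — V_th is the open-circuit voltage V_A - V_B (nothing connected across the terminals).
Nodal analysis, taking node 2 as the 0 V reference.
Source V1 fixes V_0 = 9 V.
KCL at each unknown node (sum of currents leaving = 0; resistances in Ω):
  Node 1: (V_1 - 9)/5.1 + (V_1 - 0)/2 + (V_1 - 0)/3 = 0
Collecting terms: 1.029 × V_1 = 1.765  =>  V_1 = 1.714 V
V_th = V_1 - V_2 = 1.714 - 0 = 1.714 V
Step 2 — R_th: zero the source — replace V1 by a short circuit (node 2 merges into node 0) — and find the resistance seen between A (node 1) and B (node 0).
Reduce the network between node 1 (A) and node 0 (B) by series/parallel combination:
  Rp1 = R1 ‖ R2 ‖ R3 (parallel, all between nodes 0 and 1) = 1/(1/5.1 + 1/2 + 1/3) = 0.9714 Ω
R_th = 0.9714 Ω

Final answer: V_th = 1.714 V, R_th = 0.9714 Ω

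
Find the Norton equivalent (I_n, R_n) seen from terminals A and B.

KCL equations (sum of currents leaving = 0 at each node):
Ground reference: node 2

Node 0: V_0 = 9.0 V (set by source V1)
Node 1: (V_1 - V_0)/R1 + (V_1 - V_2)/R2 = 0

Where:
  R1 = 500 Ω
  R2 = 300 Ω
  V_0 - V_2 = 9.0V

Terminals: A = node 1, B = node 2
Find the Thévenin equivalent first; then I_n = V_th/R_th and R_n = R_th.
Step 1 — V_th is the open-circuit voltage V_A - V_B (nothing connected across the terminals).
Nodal analysis, taking node 2 as the 0 V reference.
Source V1 fixes V_0 = 9 V.
KCL at each unknown node (sum of currents leaving = 0; resistances in Ω):
  Node 1: (V_1 - 9)/500 + (V_1 - 0)/300 = 0
Collecting terms: 0.005333 × V_1 = 0.018  =>  V_1 = 3.375 V
V_th = V_1 - V_2 = 3.375 - 0 = 3.375 V
Step 2 — R_th: zero the source — replace V1 by a short circuit (node 2 merges into node 0) — and find the resistance seen between A (node 1) and B (node 0).
Reduce the network between node 1 (A) and node 0 (B) by series/parallel combination:
  Rp1 = R1 ‖ R2 (parallel, both between nodes 0 and 1) = 1/(1/500 + 1/300) = 187.5 Ω
R_th = 187.5 Ω
I_n = V_th/R_th = 3.375/187.5 = 0.018 A, and R_n = R_th = 187.5 Ω

Final answer: I_n = 0.018 A, R_n = 187.5 Ω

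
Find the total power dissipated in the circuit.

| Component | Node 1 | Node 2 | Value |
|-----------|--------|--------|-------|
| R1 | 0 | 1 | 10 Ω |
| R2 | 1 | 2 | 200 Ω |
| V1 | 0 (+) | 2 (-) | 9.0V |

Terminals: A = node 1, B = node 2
Nodal analysis, taking node 2 as the 0 V reference.
Source V1 fixes V_0 = 9 V.
KCL at each unknown node (sum of currents leaving = 0; resistances in Ω):
  Node 1: (V_1 - 9)/10 + (V_1 - 0)/200 = 0
Collecting terms: 0.105 × V_1 = 0.9  =>  V_1 = 8.571 V
Power in each resistor, P = (ΔV)²/R:
  P_R1 = (9 - 8.571)²/10 = 0.01837 W
  P_R2 = (8.571 - 0)²/200 = 0.3673 W
P_total = P_R1 + P_R2 = 0.3857 W

Final answer: 0.3857 W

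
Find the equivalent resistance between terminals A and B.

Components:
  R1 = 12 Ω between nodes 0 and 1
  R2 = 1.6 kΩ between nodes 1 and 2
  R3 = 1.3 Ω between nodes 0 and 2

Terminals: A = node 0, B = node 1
Reduce the network between node 0 (A) and node 1 (B) by series/parallel combination:
  Rs1 = R3 + R2 (series, joined only at node 2) = 1.3 + 1600 = 1601 Ω
  Rp1 = R1 ‖ Rs1 (parallel, both between nodes 0 and 1) = 1/(1/12 + 1/1601) = 11.91 Ω
R_eq = 11.91 Ω

Final answer: 11.91 Ω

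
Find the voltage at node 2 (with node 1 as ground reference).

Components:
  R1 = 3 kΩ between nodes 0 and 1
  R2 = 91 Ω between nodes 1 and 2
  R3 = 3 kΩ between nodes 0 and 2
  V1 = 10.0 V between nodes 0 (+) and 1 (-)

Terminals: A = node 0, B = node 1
Nodal analysis, taking node 1 as the 0 V reference.
Source V1 fixes V_0 = 10 V.
KCL at each unknown node (sum of currents leaving = 0; resistances in Ω):
  Node 2: (V_2 - 0)/91 + (V_2 - 10)/3000 = 0
Collecting terms: 0.01132 × V_2 = 0.003333  =>  V_2 = 0.2944 V
The requested potential is V_2 = 0.2944 V.

Final answer: V_2 = 0.2944 V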